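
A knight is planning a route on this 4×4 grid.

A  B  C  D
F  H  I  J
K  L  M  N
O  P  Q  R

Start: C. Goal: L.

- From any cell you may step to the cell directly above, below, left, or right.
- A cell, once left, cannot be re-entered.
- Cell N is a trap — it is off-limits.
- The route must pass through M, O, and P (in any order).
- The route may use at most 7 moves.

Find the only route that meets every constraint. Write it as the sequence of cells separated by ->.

C -> I -> M -> Q -> P -> O -> K -> L

The budget equals the shortest possible length, so every move has to be on a shortest route through the required cells.
Route from C: 3× down (reaching Q), 2× left (reaching O), up to K, right to L — 7 moves in all.
Check: all required cells visited; 7 ≤ 7 moves.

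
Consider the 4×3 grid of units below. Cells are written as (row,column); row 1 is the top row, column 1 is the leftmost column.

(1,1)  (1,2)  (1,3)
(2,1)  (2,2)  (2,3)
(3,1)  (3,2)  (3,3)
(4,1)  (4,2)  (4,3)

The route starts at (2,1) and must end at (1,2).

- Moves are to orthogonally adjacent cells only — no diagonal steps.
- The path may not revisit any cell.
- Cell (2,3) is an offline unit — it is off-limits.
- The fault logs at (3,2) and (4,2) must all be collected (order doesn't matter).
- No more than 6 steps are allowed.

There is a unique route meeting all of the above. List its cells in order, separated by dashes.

The budget equals the shortest possible length, so every move has to be on a shortest route through the required cells.
Route from (2,1): 2× down (reaching (4,1)), right to (4,2), 3× up (reaching (1,2)) — 6 moves in all.
Check: all required cells visited; 6 ≤ 6 moves.

(2,1) - (3,1) - (4,1) - (4,2) - (3,2) - (2,2) - (1,2)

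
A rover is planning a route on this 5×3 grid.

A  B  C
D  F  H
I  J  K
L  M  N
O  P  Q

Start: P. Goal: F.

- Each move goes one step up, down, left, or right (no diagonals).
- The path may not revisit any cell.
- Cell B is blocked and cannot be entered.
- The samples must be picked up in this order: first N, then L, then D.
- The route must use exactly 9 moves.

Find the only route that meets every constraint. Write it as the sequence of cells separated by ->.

The waypoints must appear in the order N, L, D, with no cell reused.
Route from P: right 1 to Q, up 2 to K, left 1 to J, down 1 to M, left 1 to L, up 2 to D, right 1 to F — 9 moves in all.
Check: order respected (N at step 2, L at step 6, D at step 8); 9 moves as required.

P -> Q -> N -> K -> J -> M -> L -> I -> D -> F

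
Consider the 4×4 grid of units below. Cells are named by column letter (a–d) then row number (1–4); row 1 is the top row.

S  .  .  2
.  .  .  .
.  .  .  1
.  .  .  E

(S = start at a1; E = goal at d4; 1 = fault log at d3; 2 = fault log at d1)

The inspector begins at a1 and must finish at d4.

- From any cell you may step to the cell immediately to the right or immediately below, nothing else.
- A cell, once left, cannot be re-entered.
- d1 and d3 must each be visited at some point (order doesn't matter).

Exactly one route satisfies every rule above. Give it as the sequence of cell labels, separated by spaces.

a1 b1 c1 d1 d2 d3 d4

Moves only go right or down, so the column and row indices never decrease.
Route from a1: right 3 to d1, down 3 to d4 — 6 moves in all.
Check: all required cells visited.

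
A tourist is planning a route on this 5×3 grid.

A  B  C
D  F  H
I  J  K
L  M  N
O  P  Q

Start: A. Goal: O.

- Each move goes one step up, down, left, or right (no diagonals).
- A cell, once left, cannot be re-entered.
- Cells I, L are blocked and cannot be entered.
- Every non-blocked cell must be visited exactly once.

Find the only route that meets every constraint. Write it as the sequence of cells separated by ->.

Need to visit all 13 open cells exactly once, starting at A and ending at O.
Route from A: down to D, right to F, up to B, right to C, 2× down (reaching K), left to J, down to M, right to N, down to Q, 2× left (reaching O) — 12 moves in all.
Check: all 13 open cells covered.

A -> D -> F -> B -> C -> H -> K -> J -> M -> N -> Q -> P -> O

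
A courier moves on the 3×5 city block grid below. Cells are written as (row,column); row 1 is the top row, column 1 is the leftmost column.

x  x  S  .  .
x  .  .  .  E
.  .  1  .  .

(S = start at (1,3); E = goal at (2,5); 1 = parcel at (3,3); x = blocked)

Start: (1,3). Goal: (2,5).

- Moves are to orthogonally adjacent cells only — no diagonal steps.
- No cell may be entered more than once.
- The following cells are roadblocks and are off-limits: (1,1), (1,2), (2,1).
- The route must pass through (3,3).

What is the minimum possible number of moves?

Any route passes through (3,3) somewhere between (1,3) and (2,5). Summing Manhattan distances along the two legs ((1,3) → (3,3) → (2,5)) gives a lower bound of 2 + 3 = 5 moves.
A route of 5 moves achieves this: (1,3) → (2,3) → (3,3) → (3,4) → (2,4) → (2,5).
Since 5 matches the lower bound, it is optimal.

5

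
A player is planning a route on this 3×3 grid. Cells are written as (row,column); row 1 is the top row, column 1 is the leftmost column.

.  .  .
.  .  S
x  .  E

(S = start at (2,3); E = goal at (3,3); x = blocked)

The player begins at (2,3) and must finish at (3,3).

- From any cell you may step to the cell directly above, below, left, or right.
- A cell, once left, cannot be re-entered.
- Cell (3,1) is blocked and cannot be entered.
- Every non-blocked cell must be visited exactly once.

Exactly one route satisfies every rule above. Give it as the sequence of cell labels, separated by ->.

Need to visit all 8 open cells exactly once, starting at (2,3) and ending at (3,3).
Cell (3,2) has only two open neighbours ((2,2) and (3,3)), so the path must pass straight through it: one of those is the cell it's entered from and the other is where it exits.
Route from (2,3): up to (1,3), 2× left (reaching (1,1)), down to (2,1), right to (2,2), down to (3,2), right to (3,3) — 7 moves in all.
Check: all 8 open cells covered.

(2,3) -> (1,3) -> (1,2) -> (1,1) -> (2,1) -> (2,2) -> (3,2) -> (3,3)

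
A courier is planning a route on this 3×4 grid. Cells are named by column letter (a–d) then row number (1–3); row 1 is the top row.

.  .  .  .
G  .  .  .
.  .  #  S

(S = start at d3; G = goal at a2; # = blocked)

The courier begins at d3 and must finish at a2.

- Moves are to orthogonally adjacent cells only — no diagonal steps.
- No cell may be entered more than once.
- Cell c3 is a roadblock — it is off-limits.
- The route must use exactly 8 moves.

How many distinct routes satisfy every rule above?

Need simple routes of exactly 8 moves from d3 to a2 (Manhattan distance 4, so 2 moves are spent on a detour and 2 undoing it).
Enumerating: d3 d2 d1 c1 c2 b2 b1 a1 a2 | d3 d2 d1 c1 c2 b2 b3 a3 a2 | d3 d2 d1 c1 b1 b2 b3 a3 a2 | d3 d2 c2 c1 b1 b2 b3 a3 a2.
That gives 4 routes.

4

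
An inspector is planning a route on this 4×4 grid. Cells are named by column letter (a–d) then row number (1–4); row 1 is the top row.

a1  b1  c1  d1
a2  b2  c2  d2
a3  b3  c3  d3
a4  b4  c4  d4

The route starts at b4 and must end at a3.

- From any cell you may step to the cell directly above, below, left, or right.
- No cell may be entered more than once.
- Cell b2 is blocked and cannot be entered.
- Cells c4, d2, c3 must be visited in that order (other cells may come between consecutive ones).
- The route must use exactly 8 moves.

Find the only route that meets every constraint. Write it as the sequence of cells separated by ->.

The waypoints must appear in the order c4, d2, c3, with no cell reused.
Route from b4: 2× right (reaching d4), 2× up (reaching d2), left to c2, down to c3, 2× left (reaching a3) — 8 moves in all.
Check: order respected (c4 at step 1, d2 at step 4, c3 at step 6); 8 moves as required.

b4 -> c4 -> d4 -> d3 -> d2 -> c2 -> c3 -> b3 -> a3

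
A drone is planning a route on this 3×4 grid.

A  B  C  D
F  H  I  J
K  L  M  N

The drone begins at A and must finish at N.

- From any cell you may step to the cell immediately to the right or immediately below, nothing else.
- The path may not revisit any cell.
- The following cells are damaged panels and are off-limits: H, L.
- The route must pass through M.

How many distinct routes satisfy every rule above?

1

A right/down-only route from A to N makes exactly 2 down-moves and 3 right-moves in some order.
With no other constraints that would be C(5,2) = 10 routes.
Split at M and multiply the segment counts (each segment already excludes blocked cells): A→M: 1; M→N: 1; product = 1.
That gives 1 route.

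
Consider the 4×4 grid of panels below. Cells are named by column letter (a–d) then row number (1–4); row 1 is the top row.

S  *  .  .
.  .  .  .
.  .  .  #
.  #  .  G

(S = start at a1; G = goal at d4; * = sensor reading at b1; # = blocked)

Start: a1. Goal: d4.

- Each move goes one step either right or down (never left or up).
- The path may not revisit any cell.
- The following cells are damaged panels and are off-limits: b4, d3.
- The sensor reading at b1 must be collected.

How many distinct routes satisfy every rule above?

A right/down-only route from a1 to d4 makes exactly 3 down-moves and 3 right-moves in some order.
With no other constraints that would be C(6,3) = 20 routes.
Split at b1 and multiply the segment counts (each segment already excludes blocked cells): a1→b1: 1; b1→d4: 3; product = 3.
That gives 3 routes.

3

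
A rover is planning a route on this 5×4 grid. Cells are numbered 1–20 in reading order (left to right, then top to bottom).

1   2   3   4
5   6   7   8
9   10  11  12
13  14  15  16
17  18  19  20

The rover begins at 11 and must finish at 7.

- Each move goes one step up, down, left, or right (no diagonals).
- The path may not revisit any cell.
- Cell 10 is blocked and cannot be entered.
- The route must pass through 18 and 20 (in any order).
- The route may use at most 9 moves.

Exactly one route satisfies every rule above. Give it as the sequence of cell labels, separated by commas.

Any route must reach 18 and 20 and still end at 7 within 9 moves, so the order of the required stops is forced.
Route from 11: down to 15, left to 14, down to 18, 2× right (reaching 20), 3× up (reaching 8), left to 7 — 9 moves in all.
Check: all required cells visited; 9 ≤ 9 moves.

11, 15, 14, 18, 19, 20, 16, 12, 8, 7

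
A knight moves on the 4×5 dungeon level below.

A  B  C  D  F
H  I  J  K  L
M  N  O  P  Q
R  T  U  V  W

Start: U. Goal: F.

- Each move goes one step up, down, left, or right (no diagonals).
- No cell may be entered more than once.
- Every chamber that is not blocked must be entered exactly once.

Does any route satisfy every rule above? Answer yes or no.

yes

One route that works: U → O → J → I → N → T → R → M → H → A → B → C → D → K → P → V → W → Q → L → F.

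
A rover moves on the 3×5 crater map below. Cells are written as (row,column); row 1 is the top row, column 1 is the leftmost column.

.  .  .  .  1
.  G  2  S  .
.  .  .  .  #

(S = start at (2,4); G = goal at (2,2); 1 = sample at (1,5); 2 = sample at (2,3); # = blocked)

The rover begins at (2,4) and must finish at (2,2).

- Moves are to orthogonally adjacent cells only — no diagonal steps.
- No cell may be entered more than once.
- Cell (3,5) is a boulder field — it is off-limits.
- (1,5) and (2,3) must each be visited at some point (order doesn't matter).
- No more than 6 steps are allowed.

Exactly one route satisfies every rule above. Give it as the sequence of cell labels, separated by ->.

The budget equals the shortest possible length, so every move has to be on a shortest route through the required cells.
Route from (2,4): right to (2,5), up to (1,5), 2× left (reaching (1,3)), down to (2,3), left to (2,2) — 6 moves in all.
Check: all required cells visited; 6 ≤ 6 moves.

(2,4) -> (2,5) -> (1,5) -> (1,4) -> (1,3) -> (2,3) -> (2,2)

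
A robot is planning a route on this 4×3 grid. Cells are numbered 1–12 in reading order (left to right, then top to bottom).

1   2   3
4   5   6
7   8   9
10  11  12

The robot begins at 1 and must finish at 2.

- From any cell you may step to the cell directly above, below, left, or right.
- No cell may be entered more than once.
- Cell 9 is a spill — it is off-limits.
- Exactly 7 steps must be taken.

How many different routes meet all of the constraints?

2

Need simple routes of exactly 7 moves from 1 to 2 (Manhattan distance 1, so 3 moves are spent on a detour and 3 undoing it).
Enumerating: 1 4 7 10 11 8 5 2 | 1 4 7 8 5 6 3 2.
That gives 2 routes.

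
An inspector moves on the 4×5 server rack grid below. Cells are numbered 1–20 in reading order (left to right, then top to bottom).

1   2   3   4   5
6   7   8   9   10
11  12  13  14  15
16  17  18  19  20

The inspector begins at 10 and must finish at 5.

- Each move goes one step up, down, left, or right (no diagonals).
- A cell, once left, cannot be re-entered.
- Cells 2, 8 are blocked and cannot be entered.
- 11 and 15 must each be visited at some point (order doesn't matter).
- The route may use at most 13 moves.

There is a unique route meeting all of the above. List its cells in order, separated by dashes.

10 - 15 - 20 - 19 - 18 - 17 - 16 - 11 - 12 - 13 - 14 - 9 - 4 - 5

Any route must reach 11 and 15 and still end at 5 within 13 moves, so the order of the required stops is forced.
Route from 10: 2× down (reaching 20), 4× left (reaching 16), up to 11, 3× right (reaching 14), 2× up (reaching 4), right to 5 — 13 moves in all.
Check: all required cells visited; 13 ≤ 13 moves.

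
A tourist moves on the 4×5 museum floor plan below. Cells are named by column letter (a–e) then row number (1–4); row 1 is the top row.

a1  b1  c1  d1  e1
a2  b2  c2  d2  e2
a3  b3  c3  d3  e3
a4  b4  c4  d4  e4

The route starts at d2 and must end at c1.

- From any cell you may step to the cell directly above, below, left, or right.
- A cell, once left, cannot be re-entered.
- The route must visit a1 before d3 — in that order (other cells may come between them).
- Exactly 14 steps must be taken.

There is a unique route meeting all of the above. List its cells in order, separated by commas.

The waypoints must appear in the order a1, d3, with no cell reused.
Route from d2: left 2 to b2, up 1 to b1, left 1 to a1, down 2 to a3, right 4 to e3, up 2 to e1, left 2 to c1 — 14 moves in all.
Check: order respected (a1 at step 4, d3 at step 9); 14 moves as required.

d2, c2, b2, b1, a1, a2, a3, b3, c3, d3, e3, e2, e1, d1, c1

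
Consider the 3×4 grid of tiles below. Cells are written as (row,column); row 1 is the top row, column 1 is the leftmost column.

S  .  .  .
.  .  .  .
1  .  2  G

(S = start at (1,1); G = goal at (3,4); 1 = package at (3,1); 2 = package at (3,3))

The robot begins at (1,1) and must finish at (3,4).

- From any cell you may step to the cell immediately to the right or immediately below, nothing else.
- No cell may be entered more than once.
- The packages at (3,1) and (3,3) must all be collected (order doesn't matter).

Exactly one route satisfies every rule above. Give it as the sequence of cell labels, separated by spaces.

(1,1) (2,1) (3,1) (3,2) (3,3) (3,4)

Moves only go right or down, so the column and row indices never decrease.
Route from (1,1): 2× down (reaching (3,1)), 3× right (reaching (3,4)) — 5 moves in all.
Check: all required cells visited.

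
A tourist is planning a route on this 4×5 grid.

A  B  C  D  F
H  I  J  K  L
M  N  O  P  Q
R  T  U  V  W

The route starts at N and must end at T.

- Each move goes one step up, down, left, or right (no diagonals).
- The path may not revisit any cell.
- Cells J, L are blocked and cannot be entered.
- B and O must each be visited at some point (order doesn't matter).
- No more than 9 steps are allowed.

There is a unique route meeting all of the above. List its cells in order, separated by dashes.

N - I - B - C - D - K - P - O - U - T

The 9-move cap with required stops at B, O leaves no slack for detours.
Route from N: up 2 to B, right 2 to D, down 2 to P, left 1 to O, down 1 to U, left 1 to T — 9 moves in all.
Check: all required cells visited; 9 ≤ 9 moves.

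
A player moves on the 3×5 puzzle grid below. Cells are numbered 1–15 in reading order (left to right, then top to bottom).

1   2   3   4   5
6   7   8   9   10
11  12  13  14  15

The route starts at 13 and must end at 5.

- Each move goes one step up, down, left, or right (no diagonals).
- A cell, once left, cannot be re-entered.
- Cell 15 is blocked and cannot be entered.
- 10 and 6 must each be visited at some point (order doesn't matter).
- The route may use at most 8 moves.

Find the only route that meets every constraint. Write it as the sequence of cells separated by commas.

The budget equals the shortest possible length, so every move has to be on a shortest route through the required cells.
Route from 13: left 2 to 11, up 1 to 6, right 4 to 10, up 1 to 5 — 8 moves in all.
Check: all required cells visited; 8 ≤ 8 moves.

13, 12, 11, 6, 7, 8, 9, 10, 5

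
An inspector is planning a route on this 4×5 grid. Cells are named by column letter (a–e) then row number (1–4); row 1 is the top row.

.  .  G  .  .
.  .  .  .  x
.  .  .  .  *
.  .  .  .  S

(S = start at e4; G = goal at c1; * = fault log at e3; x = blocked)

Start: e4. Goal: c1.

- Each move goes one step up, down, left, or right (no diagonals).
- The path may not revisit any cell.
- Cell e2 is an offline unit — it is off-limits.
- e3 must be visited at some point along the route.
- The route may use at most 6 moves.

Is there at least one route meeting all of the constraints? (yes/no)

One route that works: e4 → e3 → d3 → d2 → d1 → c1.

yes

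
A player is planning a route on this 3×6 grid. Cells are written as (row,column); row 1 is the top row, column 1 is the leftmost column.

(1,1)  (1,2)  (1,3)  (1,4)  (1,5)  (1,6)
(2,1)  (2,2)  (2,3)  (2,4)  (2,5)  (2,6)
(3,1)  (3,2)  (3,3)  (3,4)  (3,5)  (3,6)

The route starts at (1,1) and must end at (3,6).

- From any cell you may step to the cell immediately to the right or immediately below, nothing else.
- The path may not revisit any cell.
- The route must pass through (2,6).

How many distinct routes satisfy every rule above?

6

A right/down-only route from (1,1) to (3,6) makes exactly 2 down-moves and 5 right-moves in some order.
With no other constraints that would be C(7,2) = 21 routes.
Split at (2,6) and multiply the segment counts: (1,1)→(2,6): 6; (2,6)→(3,6): 1; product = 6.
That gives 6 routes.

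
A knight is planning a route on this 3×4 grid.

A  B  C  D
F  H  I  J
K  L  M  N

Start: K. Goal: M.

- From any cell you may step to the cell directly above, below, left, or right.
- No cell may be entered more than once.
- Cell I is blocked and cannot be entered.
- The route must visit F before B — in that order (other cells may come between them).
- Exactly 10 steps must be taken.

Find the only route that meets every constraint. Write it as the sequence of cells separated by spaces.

K L H F A B C D J N M

The waypoints must appear in the order F, B, with no cell reused.
Route from K: right to L, up to H, left to F, up to A, 3× right (reaching D), 2× down (reaching N), left to M — 10 moves in all.
Check: order respected (F at step 3, B at step 5); 10 moves as required.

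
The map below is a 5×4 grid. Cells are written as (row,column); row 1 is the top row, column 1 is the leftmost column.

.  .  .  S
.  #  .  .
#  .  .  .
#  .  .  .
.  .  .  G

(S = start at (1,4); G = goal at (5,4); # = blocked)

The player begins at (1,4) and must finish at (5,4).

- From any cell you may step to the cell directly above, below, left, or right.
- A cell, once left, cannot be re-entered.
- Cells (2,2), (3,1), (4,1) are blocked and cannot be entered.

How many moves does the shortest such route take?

4

The Manhattan distance from (1,4) to (5,4) is |1−5| + |4−4| = 4, so at least 4 moves are needed.
A route of 4 moves achieves this: (1,4) → (2,4) → (3,4) → (4,4) → (5,4).
Since 4 matches the lower bound, it is optimal.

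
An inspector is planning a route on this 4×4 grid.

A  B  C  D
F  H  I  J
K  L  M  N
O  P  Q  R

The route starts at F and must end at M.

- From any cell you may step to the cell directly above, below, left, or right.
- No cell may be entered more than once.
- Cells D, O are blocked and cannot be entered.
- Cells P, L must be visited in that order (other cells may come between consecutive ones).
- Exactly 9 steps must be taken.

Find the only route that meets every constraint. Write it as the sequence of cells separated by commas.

F, H, I, J, N, R, Q, P, L, M

The waypoints must appear in the order P, L, with no cell reused.
Route from F: right 3 to J, down 2 to R, left 2 to P, up 1 to L, right 1 to M — 9 moves in all.
Check: order respected (P at step 7, L at step 8); 9 moves as required.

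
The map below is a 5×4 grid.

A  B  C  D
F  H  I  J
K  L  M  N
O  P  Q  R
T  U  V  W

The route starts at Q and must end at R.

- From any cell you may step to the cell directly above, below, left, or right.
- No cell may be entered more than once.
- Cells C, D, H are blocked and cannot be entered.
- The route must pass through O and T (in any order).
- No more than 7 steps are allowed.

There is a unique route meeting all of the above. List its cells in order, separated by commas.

The budget equals the shortest possible length, so every move has to be on a shortest route through the required cells.
Route from Q: left 2 to O, down 1 to T, right 3 to W, up 1 to R — 7 moves in all.
Check: all required cells visited; 7 ≤ 7 moves.

Q, P, O, T, U, V, W, R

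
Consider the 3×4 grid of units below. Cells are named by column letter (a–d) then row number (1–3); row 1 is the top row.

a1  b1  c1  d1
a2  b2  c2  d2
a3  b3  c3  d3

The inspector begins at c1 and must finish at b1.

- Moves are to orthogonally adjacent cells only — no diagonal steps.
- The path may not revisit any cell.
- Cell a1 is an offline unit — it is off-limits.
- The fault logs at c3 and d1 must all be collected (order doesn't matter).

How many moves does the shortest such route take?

Any route passes through c3 and d1 in some order between c1 and b1. Summing Manhattan distances along each leg and taking the cheapest ordering (c1 → d1 → c3 → b1) gives a lower bound of 1 + 3 + 3 = 7 moves.
A route of 7 moves achieves this: c1 → d1 → d2 → d3 → c3 → c2 → b2 → b1.
Since 7 matches the lower bound, it is optimal.

7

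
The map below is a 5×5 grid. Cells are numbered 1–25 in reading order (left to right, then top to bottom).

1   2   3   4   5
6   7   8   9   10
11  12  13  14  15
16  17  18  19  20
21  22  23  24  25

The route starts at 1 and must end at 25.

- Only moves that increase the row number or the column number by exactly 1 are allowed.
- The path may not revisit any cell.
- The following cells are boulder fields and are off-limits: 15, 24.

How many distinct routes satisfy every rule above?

20

A right/down-only route from 1 to 25 makes exactly 4 down-moves and 4 right-moves in some order.
With no other constraints that would be C(8,4) = 70 routes.
Subtract routes through each blocked cell (inclusion–exclusion for overlaps): − through 15: 15 − through 24: 35 → 20.
That gives 20 routes.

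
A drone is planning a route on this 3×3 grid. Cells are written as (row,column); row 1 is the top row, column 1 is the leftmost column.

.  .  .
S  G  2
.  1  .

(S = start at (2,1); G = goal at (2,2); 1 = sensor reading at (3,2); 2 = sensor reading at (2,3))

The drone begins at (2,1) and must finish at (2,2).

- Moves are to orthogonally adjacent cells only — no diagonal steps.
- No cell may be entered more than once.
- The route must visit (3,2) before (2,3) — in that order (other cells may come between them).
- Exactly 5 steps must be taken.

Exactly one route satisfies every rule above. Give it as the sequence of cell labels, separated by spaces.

The waypoints must appear in the order (3,2), (2,3), with no cell reused.
Route from (2,1): down to (3,1), 2× right (reaching (3,3)), up to (2,3), left to (2,2) — 5 moves in all.
Check: order respected (1 at step 2, 2 at step 4); 5 moves as required.

(2,1) (3,1) (3,2) (3,3) (2,3) (2,2)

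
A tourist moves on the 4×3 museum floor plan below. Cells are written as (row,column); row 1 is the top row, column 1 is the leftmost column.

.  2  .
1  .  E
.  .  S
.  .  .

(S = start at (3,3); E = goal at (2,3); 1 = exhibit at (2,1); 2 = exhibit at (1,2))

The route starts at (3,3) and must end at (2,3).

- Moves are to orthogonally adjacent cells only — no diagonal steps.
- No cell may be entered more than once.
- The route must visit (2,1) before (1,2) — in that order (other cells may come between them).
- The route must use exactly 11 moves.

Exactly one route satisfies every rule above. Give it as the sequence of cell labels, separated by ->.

The waypoints must appear in the order (2,1), (1,2), with no cell reused.
Route from (3,3): down 1 to (4,3), left 2 to (4,1), up 1 to (3,1), right 1 to (3,2), up 1 to (2,2), left 1 to (2,1), up 1 to (1,1), right 2 to (1,3), down 1 to (2,3) — 11 moves in all.
Check: order respected (1 at step 7, 2 at step 9); 11 moves as required.

(3,3) -> (4,3) -> (4,2) -> (4,1) -> (3,1) -> (3,2) -> (2,2) -> (2,1) -> (1,1) -> (1,2) -> (1,3) -> (2,3)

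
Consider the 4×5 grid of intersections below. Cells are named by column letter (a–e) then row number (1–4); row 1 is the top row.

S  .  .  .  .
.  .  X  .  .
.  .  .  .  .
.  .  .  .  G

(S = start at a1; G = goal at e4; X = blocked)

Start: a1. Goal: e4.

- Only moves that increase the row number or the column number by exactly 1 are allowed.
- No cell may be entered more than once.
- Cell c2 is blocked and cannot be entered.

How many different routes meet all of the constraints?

17

A right/down-only route from a1 to e4 makes exactly 3 down-moves and 4 right-moves in some order.
With no other constraints that would be C(7,3) = 35 routes.
Subtract routes through each blocked cell (inclusion–exclusion for overlaps): − through c2: 18 → 17.
That gives 17 routes.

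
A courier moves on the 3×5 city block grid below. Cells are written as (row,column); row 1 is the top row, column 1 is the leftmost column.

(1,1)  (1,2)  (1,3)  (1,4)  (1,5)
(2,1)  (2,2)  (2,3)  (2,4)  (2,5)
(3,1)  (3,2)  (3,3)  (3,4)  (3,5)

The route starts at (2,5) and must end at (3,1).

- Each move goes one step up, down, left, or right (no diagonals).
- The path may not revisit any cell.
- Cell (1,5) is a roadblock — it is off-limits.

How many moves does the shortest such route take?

5

The Manhattan distance from (2,5) to (3,1) is |2−3| + |5−1| = 5, so at least 5 moves are needed.
A route of 5 moves achieves this: (2,5) → (3,5) → (3,4) → (3,3) → (3,2) → (3,1).
Since 5 matches the lower bound, it is optimal.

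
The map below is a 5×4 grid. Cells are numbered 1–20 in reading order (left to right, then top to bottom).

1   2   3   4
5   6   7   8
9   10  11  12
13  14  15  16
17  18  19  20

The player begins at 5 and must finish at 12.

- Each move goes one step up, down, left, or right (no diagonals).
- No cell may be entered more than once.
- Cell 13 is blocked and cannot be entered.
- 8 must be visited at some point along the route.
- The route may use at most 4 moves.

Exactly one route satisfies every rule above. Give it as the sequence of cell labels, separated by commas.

5, 6, 7, 8, 12

The budget equals the shortest possible length, so every move has to be on a shortest route through the required cells.
Route from 5: 3× right (reaching 8), down to 12 — 4 moves in all.
Check: all required cells visited; 4 ≤ 4 moves.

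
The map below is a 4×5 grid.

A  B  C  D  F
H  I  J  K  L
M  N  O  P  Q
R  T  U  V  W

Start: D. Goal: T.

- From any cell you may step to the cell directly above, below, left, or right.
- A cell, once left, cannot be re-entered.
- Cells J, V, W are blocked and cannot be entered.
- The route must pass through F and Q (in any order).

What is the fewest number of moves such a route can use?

Any route passes through F and Q in some order between D and T. Summing Manhattan distances along each leg and taking the cheapest ordering (D → F → Q → T) gives a lower bound of 1 + 2 + 4 = 7 moves.
A route of 7 moves achieves this: D → F → L → Q → P → O → U → T.
Since 7 matches the lower bound, it is optimal.

7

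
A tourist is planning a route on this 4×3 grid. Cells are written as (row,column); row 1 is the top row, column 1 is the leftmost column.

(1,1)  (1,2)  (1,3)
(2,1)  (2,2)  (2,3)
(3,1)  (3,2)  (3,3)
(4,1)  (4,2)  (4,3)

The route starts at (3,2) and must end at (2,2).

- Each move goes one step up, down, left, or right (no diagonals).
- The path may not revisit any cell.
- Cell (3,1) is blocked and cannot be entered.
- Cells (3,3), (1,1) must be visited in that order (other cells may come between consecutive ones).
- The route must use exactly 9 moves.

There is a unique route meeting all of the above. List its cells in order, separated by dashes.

The waypoints must appear in the order (3,3), (1,1), with no cell reused.
Route from (3,2): down 1 to (4,2), right 1 to (4,3), up 3 to (1,3), left 2 to (1,1), down 1 to (2,1), right 1 to (2,2) — 9 moves in all.
Check: order respected ((3,3) at step 3, (1,1) at step 7); 9 moves as required.

(3,2) - (4,2) - (4,3) - (3,3) - (2,3) - (1,3) - (1,2) - (1,1) - (2,1) - (2,2)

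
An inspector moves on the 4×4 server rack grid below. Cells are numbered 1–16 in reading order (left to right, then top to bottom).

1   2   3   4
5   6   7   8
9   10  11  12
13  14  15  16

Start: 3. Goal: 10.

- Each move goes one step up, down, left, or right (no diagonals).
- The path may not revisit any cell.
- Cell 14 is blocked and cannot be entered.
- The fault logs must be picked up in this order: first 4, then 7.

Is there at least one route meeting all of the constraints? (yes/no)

yes

One route that works: 3 → 4 → 8 → 7 → 11 → 10.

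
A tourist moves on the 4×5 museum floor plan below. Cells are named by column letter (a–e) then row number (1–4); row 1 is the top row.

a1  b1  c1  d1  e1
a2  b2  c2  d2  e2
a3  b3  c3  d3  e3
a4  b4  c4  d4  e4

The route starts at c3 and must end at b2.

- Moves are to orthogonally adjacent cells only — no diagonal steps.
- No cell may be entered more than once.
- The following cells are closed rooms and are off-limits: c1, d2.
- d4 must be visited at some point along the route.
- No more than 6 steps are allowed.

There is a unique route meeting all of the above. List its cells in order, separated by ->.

c3 -> d3 -> d4 -> c4 -> b4 -> b3 -> b2

The budget equals the shortest possible length, so every move has to be on a shortest route through the required cells.
Route from c3: right 1 to d3, down 1 to d4, left 2 to b4, up 2 to b2 — 6 moves in all.
Check: all required cells visited; 6 ≤ 6 moves.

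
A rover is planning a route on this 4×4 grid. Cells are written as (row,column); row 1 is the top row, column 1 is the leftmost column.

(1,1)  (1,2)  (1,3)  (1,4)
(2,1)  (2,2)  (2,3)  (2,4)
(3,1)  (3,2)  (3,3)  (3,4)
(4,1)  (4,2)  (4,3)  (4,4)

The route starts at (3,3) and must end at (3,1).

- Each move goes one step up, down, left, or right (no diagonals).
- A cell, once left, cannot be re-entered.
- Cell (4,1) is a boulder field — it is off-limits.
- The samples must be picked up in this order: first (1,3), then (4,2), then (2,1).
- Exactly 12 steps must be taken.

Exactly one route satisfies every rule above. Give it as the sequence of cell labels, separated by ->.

The waypoints must appear in the order (1,3), (4,2), (2,1), with no cell reused.
Route from (3,3): up 2 to (1,3), right 1 to (1,4), down 3 to (4,4), left 2 to (4,2), up 2 to (2,2), left 1 to (2,1), down 1 to (3,1) — 12 moves in all.
Check: order respected ((1,3) at step 2, (4,2) at step 8, (2,1) at step 11); 12 moves as required.

(3,3) -> (2,3) -> (1,3) -> (1,4) -> (2,4) -> (3,4) -> (4,4) -> (4,3) -> (4,2) -> (3,2) -> (2,2) -> (2,1) -> (3,1)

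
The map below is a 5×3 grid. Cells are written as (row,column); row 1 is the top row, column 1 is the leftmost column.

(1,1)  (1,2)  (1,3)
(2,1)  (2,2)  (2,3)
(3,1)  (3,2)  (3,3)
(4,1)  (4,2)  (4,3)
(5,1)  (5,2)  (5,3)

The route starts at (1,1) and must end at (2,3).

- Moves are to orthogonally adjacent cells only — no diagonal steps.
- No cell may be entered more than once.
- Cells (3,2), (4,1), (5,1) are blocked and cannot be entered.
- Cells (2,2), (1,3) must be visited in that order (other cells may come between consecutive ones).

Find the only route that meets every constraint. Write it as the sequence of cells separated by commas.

The waypoints must appear in the order (2,2), (1,3), with no cell reused.
Route from (1,1): down 1 to (2,1), right 1 to (2,2), up 1 to (1,2), right 1 to (1,3), down 1 to (2,3) — 5 moves in all.
Check: order respected ((2,2) at step 2, (1,3) at step 4).

(1,1), (2,1), (2,2), (1,2), (1,3), (2,3)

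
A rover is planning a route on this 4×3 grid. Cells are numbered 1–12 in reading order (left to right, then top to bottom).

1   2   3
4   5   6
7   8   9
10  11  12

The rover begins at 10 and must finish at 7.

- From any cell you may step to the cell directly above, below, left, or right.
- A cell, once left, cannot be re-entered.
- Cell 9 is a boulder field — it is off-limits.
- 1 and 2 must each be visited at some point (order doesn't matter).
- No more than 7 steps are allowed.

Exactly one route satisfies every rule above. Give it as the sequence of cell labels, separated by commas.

The 7-move cap with required stops at 1, 2 leaves no slack for detours.
Route from 10: right to 11, 3× up (reaching 2), left to 1, 2× down (reaching 7) — 7 moves in all.
Check: all required cells visited; 7 ≤ 7 moves.

10, 11, 8, 5, 2, 1, 4, 7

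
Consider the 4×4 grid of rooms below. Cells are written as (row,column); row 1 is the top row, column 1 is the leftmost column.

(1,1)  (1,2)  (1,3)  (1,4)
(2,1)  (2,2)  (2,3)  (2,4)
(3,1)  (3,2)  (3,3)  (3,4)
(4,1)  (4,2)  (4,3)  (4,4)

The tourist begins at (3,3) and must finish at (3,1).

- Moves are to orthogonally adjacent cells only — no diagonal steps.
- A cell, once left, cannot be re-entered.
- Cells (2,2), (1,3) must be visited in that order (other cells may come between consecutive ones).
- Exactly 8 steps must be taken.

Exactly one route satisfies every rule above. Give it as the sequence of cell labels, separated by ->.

The waypoints must appear in the order (2,2), (1,3), with no cell reused.
Route from (3,3): left 1 to (3,2), up 1 to (2,2), right 1 to (2,3), up 1 to (1,3), left 2 to (1,1), down 2 to (3,1) — 8 moves in all.
Check: order respected ((2,2) at step 2, (1,3) at step 4); 8 moves as required.

(3,3) -> (3,2) -> (2,2) -> (2,3) -> (1,3) -> (1,2) -> (1,1) -> (2,1) -> (3,1)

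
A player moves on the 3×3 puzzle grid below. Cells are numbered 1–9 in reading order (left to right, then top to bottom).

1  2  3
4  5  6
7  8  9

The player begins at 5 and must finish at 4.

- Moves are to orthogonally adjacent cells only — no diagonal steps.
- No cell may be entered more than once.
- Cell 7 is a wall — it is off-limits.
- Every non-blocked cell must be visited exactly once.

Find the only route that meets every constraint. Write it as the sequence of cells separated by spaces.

Need to visit all 8 open cells exactly once, starting at 5 and ending at 4.
Cell 9 has only two open neighbours (6 and 8), so the path must pass straight through it: one of those is the cell it's entered from and the other is where it exits.
Route from 5: down to 8, right to 9, 2× up (reaching 3), 2× left (reaching 1), down to 4 — 7 moves in all.
Check: all 8 open cells covered.

5 8 9 6 3 2 1 4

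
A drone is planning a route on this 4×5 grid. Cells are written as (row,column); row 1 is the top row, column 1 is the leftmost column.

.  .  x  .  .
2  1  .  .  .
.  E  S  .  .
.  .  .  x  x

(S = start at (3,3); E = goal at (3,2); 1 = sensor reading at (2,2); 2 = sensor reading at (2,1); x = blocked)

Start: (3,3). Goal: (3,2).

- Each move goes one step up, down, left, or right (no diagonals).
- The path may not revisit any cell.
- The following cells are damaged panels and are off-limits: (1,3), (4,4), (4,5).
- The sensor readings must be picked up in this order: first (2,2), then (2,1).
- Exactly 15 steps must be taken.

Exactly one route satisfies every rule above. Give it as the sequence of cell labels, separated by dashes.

The waypoints must appear in the order (2,2), (2,1), with no cell reused.
Route from (3,3): 2× right (reaching (3,5)), 2× up (reaching (1,5)), left to (1,4), down to (2,4), 2× left (reaching (2,2)), up to (1,2), left to (1,1), 3× down (reaching (4,1)), right to (4,2), up to (3,2) — 15 moves in all.
Check: order respected (1 at step 8, 2 at step 11); 15 moves as required.

(3,3) - (3,4) - (3,5) - (2,5) - (1,5) - (1,4) - (2,4) - (2,3) - (2,2) - (1,2) - (1,1) - (2,1) - (3,1) - (4,1) - (4,2) - (3,2)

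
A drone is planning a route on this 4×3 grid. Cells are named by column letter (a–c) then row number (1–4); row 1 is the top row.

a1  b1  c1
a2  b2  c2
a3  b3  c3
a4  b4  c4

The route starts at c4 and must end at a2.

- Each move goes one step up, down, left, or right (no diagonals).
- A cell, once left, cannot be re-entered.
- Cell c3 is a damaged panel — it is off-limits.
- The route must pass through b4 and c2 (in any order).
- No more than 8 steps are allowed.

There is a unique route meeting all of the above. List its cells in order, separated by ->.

c4 -> b4 -> b3 -> b2 -> c2 -> c1 -> b1 -> a1 -> a2

The 8-move cap with required stops at b4, c2 leaves no slack for detours.
Route from c4: left to b4, 2× up (reaching b2), right to c2, up to c1, 2× left (reaching a1), down to a2 — 8 moves in all.
Check: all required cells visited; 8 ≤ 8 moves.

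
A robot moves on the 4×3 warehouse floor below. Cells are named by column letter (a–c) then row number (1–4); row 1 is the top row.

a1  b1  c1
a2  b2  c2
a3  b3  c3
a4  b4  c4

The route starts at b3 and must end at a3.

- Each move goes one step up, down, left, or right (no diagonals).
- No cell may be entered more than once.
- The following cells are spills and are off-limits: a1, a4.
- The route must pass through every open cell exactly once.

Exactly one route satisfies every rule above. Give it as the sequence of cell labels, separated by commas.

b3, b4, c4, c3, c2, c1, b1, b2, a2, a3

Need to visit all 10 open cells exactly once, starting at b3 and ending at a3.
Cell c4 has only two open neighbours (c3 and b4), so the path must pass straight through it: one of those is the cell it's entered from and the other is where it exits.
Route from b3: down 1 to b4, right 1 to c4, up 3 to c1, left 1 to b1, down 1 to b2, left 1 to a2, down 1 to a3 — 9 moves in all.
Check: all 10 open cells covered.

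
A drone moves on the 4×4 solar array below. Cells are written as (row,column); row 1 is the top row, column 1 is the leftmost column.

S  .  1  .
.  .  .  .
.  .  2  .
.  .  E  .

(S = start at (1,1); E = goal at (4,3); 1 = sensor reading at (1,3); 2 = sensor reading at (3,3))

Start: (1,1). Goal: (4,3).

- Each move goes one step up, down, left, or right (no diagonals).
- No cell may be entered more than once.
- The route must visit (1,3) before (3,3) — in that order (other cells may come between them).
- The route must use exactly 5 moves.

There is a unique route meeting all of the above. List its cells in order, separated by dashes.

(1,1) - (1,2) - (1,3) - (2,3) - (3,3) - (4,3)

The waypoints must appear in the order (1,3), (3,3), with no cell reused.
Route from (1,1): 2× right (reaching (1,3)), 3× down (reaching (4,3)) — 5 moves in all.
Check: order respected (1 at step 2, 2 at step 4); 5 moves as required.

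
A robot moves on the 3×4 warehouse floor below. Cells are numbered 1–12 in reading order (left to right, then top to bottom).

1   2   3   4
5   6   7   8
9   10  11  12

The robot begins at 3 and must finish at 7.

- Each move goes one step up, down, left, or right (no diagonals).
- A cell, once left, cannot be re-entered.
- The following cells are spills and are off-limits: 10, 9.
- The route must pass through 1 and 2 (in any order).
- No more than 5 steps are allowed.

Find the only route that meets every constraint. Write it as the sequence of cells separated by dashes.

The 5-move cap with required stops at 1, 2 leaves no slack for detours.
Route from 3: left 2 to 1, down 1 to 5, right 2 to 7 — 5 moves in all.
Check: all required cells visited; 5 ≤ 5 moves.

3 - 2 - 1 - 5 - 6 - 7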